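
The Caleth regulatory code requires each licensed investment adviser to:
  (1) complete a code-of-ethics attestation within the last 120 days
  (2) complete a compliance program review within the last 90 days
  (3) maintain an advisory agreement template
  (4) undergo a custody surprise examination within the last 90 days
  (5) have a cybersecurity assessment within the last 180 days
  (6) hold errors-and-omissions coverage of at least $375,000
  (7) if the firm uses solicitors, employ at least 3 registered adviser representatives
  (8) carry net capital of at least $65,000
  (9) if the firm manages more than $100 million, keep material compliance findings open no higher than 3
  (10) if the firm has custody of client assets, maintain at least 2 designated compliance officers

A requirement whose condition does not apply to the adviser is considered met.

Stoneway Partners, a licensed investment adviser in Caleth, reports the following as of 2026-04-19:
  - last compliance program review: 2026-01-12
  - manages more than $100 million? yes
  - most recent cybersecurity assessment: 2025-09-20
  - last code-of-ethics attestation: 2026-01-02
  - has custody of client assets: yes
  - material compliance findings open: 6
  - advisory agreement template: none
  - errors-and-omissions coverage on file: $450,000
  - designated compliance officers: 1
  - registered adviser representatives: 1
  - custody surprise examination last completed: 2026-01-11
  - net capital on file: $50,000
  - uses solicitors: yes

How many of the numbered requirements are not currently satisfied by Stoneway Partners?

1. code-of-ethics attestation 107 days ago vs limit 120 → met
2. compliance program review 97 days ago vs limit 90 → not met
3. advisory agreement template absent → not met
4. custody surprise examination 98 days ago vs limit 90 → not met
5. cybersecurity assessment 211 days ago vs limit 180 → not met
6. errors-and-omissions coverage $450,000 ≥ $375,000 → met
7. condition 'uses solicitors' holds; registered adviser representatives 1 < 3 → not met
8. net capital $50,000 < $65,000 → not met
9. condition 'manages more than $100 million' holds; material compliance findings open 6 > 3 → not met
10. condition 'has custody of client assets' holds; designated compliance officers 1 < 2 → not met
Not met: 8 of 10

8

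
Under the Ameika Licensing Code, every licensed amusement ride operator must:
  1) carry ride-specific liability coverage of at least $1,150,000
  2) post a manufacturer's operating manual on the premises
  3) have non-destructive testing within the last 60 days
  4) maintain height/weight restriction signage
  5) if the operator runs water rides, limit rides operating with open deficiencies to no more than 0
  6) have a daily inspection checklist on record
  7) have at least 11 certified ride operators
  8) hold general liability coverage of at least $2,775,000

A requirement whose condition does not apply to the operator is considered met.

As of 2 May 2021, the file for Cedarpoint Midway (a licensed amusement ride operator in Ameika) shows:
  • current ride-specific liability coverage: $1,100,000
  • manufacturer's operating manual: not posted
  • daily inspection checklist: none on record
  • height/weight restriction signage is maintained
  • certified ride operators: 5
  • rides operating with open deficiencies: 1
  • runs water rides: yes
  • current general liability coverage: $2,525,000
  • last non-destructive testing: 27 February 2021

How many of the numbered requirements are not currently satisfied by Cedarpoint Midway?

7

1. ride-specific liability coverage $1,100,000 < $1,150,000 → not met
2. manufacturer's operating manual absent → not met
3. non-destructive testing 64 days ago vs limit 60 → not met
4. height/weight restriction signage present → met
5. condition 'runs water rides' holds; rides operating with open deficiencies 1 > 0 → not met
6. daily inspection checklist absent → not met
7. certified ride operators 5 < 11 → not met
8. general liability coverage $2,525,000 < $2,775,000 → not met
Not met: 7 of 8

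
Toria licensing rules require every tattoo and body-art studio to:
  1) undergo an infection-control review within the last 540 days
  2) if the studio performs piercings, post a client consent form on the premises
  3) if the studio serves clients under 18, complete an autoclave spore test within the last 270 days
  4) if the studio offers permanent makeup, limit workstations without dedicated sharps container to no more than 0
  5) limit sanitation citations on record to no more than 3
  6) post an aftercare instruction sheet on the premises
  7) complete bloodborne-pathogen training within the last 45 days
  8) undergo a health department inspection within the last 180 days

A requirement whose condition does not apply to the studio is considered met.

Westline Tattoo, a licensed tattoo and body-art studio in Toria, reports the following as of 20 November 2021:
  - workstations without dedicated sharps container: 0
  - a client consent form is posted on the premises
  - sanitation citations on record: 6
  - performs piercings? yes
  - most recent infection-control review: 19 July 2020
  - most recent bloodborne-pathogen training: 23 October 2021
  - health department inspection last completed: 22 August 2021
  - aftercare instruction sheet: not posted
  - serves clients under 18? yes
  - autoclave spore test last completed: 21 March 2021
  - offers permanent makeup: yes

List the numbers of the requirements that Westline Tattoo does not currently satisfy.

1. infection-control review 489 days ago vs limit 540 → met
2. condition 'performs piercings' holds; client consent form present → met
3. condition 'serves clients under 18' holds; autoclave spore test 244 days ago vs limit 270 → met
4. condition 'offers permanent makeup' holds; workstations without dedicated sharps container 0 ≤ 0 → met
5. sanitation citations on record 6 > 3 → not met
6. aftercare instruction sheet absent → not met
7. bloodborne-pathogen training 28 days ago vs limit 45 → met
8. health department inspection 90 days ago vs limit 180 → met
Not met: 5, 6

5, 6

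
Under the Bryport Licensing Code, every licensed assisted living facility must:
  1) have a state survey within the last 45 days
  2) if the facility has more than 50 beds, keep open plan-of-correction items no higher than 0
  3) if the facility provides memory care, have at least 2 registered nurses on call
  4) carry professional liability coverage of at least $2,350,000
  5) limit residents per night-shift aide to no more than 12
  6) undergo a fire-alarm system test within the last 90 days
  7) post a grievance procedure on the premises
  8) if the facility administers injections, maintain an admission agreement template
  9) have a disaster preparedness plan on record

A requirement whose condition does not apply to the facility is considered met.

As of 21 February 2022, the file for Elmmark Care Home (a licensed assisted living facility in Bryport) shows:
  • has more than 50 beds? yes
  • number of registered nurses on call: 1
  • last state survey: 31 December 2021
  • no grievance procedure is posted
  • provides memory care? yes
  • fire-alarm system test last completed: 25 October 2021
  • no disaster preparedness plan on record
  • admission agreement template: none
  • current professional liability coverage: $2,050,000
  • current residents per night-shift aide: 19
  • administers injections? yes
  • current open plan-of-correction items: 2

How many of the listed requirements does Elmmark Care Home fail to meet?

1. state survey 52 days ago vs limit 45 → not met
2. condition 'has more than 50 beds' holds; open plan-of-correction items 2 > 0 → not met
3. condition 'provides memory care' holds; registered nurses on call 1 < 2 → not met
4. professional liability coverage $2,050,000 < $2,350,000 → not met
5. residents per night-shift aide 19 > 12 → not met
6. fire-alarm system test 119 days ago vs limit 90 → not met
7. grievance procedure absent → not met
8. condition 'administers injections' holds; admission agreement template absent → not met
9. disaster preparedness plan absent → not met
Not met: 9 of 9

9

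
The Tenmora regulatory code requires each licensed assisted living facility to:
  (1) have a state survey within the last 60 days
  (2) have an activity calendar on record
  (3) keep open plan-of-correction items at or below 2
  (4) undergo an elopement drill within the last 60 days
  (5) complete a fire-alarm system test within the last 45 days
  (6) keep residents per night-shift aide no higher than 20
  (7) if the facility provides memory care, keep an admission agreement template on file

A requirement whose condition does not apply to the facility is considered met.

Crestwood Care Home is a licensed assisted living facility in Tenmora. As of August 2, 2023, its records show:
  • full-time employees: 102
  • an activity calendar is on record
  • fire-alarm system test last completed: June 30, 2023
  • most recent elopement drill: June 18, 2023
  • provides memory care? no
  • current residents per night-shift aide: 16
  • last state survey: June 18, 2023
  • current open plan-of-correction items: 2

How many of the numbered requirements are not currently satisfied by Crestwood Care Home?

0

1. state survey 45 days ago vs limit 60 → met
2. activity calendar present → met
3. open plan-of-correction items 2 ≤ 2 → met
4. elopement drill 45 days ago vs limit 60 → met
5. fire-alarm system test 33 days ago vs limit 45 → met
6. residents per night-shift aide 16 ≤ 20 → met
7. condition 'provides memory care' does not hold → requirement n/a → met
Not met: 0 of 7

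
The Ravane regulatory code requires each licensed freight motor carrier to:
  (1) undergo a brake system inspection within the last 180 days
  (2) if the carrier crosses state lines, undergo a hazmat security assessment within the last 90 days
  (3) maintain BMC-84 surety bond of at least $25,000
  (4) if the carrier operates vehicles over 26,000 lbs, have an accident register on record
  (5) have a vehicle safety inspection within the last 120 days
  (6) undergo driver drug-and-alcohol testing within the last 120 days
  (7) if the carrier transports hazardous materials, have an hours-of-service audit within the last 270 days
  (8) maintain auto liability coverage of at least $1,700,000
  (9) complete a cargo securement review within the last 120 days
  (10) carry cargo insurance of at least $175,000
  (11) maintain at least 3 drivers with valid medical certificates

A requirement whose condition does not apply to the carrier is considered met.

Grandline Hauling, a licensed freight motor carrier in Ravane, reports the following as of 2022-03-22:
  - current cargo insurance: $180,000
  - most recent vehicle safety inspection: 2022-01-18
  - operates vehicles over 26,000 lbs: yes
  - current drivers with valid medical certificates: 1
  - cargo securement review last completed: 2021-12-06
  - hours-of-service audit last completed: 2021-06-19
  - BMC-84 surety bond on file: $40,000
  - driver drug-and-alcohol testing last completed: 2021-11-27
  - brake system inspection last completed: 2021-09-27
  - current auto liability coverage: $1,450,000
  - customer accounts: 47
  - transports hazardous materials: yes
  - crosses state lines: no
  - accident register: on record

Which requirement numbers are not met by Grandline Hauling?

7, 8, 11

1. brake system inspection 176 days ago vs limit 180 → met
2. condition 'crosses state lines' does not hold → requirement n/a → met
3. BMC-84 surety bond $40,000 ≥ $25,000 → met
4. condition 'operates vehicles over 26,000 lbs' holds; accident register present → met
5. vehicle safety inspection 63 days ago vs limit 120 → met
6. driver drug-and-alcohol testing 115 days ago vs limit 120 → met
7. condition 'transports hazardous materials' holds; hours-of-service audit 276 days ago vs limit 270 → not met
8. auto liability coverage $1,450,000 < $1,700,000 → not met
9. cargo securement review 106 days ago vs limit 120 → met
10. cargo insurance $180,000 ≥ $175,000 → met
11. drivers with valid medical certificates 1 < 3 → not met
Not met: 7, 8, 11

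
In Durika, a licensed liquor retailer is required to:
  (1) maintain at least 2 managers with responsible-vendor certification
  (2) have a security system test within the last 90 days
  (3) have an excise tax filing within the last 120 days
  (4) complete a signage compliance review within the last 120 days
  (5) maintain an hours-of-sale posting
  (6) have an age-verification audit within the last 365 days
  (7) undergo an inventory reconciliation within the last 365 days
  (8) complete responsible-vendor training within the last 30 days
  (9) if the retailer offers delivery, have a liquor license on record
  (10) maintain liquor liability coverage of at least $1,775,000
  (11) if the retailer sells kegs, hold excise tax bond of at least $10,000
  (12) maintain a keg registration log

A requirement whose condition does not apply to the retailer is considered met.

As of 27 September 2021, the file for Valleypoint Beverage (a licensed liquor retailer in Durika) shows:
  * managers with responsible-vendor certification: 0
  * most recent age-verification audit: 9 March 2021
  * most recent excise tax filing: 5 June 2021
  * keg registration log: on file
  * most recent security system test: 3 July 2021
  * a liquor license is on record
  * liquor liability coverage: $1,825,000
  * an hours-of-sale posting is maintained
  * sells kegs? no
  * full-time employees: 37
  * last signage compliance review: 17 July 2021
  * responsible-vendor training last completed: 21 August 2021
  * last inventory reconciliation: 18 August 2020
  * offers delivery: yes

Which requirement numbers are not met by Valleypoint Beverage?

1, 7, 8

1. managers with responsible-vendor certification 0 < 2 → not met
2. security system test 86 days ago vs limit 90 → met
3. excise tax filing 114 days ago vs limit 120 → met
4. signage compliance review 72 days ago vs limit 120 → met
5. hours-of-sale posting present → met
6. age-verification audit 202 days ago vs limit 365 → met
7. inventory reconciliation 405 days ago vs limit 365 → not met
8. responsible-vendor training 37 days ago vs limit 30 → not met
9. condition 'offers delivery' holds; liquor license present → met
10. liquor liability coverage $1,825,000 ≥ $1,775,000 → met
11. condition 'sells kegs' does not hold → requirement n/a → met
12. keg registration log present → met
Not met: 1, 7, 8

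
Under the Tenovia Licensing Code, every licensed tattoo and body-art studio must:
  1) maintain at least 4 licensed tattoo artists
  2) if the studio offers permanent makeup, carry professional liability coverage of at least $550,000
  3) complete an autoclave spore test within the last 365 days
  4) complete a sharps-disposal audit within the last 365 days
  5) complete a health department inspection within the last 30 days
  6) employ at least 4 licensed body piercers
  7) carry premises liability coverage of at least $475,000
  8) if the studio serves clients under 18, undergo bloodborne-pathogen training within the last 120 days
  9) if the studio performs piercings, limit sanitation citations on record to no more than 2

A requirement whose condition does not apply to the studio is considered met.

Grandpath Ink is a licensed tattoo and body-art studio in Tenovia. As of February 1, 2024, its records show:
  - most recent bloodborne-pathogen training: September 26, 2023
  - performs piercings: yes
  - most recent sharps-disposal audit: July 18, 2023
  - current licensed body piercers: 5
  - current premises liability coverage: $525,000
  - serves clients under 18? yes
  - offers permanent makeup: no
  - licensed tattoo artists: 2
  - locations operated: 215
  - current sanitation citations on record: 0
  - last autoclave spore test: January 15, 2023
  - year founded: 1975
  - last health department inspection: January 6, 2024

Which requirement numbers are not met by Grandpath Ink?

1. licensed tattoo artists 2 < 4 → not met
2. condition 'offers permanent makeup' does not hold → requirement n/a → met
3. autoclave spore test 382 days ago vs limit 365 → not met
4. sharps-disposal audit 198 days ago vs limit 365 → met
5. health department inspection 26 days ago vs limit 30 → met
6. licensed body piercers 5 ≥ 4 → met
7. premises liability coverage $525,000 ≥ $475,000 → met
8. condition 'serves clients under 18' holds; bloodborne-pathogen training 128 days ago vs limit 120 → not met
9. condition 'performs piercings' holds; sanitation citations on record 0 ≤ 2 → met
Not met: 1, 3, 8

1, 3, 8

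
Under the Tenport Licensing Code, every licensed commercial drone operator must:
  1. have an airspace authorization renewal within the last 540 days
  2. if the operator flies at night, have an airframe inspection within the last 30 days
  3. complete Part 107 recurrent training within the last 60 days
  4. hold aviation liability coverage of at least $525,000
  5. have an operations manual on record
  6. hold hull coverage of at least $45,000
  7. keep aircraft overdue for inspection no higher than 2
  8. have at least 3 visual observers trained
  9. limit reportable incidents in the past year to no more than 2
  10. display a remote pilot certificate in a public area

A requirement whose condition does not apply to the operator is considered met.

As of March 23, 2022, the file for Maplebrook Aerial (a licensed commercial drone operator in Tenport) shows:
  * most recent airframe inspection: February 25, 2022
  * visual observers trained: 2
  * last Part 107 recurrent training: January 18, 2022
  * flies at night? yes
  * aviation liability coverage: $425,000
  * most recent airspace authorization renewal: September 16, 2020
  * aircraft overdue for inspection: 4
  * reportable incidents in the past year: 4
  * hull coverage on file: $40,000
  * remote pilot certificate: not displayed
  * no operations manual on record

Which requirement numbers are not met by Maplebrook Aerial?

1. airspace authorization renewal 553 days ago vs limit 540 → not met
2. condition 'flies at night' holds; airframe inspection 26 days ago vs limit 30 → met
3. Part 107 recurrent training 64 days ago vs limit 60 → not met
4. aviation liability coverage $425,000 < $525,000 → not met
5. operations manual absent → not met
6. hull coverage $40,000 < $45,000 → not met
7. aircraft overdue for inspection 4 > 2 → not met
8. visual observers trained 2 < 3 → not met
9. reportable incidents in the past year 4 > 2 → not met
10. remote pilot certificate absent → not met
Not met: 1, 3, 4, 5, 6, 7, 8, 9, 10

1, 3, 4, 5, 6, 7, 8, 9, 10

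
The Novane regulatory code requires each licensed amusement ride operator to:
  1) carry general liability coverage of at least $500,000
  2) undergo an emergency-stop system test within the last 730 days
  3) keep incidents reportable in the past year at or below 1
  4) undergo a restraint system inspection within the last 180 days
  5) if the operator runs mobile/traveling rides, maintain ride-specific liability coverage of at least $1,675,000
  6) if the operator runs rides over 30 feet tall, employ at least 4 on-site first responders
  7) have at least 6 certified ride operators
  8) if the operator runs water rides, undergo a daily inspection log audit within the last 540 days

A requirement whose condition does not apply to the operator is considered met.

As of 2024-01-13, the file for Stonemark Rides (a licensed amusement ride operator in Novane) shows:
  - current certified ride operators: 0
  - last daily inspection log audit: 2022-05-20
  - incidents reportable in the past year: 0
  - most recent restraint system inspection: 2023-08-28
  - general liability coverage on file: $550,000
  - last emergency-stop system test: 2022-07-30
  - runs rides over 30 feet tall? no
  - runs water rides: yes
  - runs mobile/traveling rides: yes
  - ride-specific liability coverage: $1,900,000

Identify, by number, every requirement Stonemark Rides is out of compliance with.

7, 8

1. general liability coverage $550,000 ≥ $500,000 → met
2. emergency-stop system test 532 days ago vs limit 730 → met
3. incidents reportable in the past year 0 ≤ 1 → met
4. restraint system inspection 138 days ago vs limit 180 → met
5. condition 'runs mobile/traveling rides' holds; ride-specific liability coverage $1,900,000 ≥ $1,675,000 → met
6. condition 'runs rides over 30 feet tall' does not hold → requirement n/a → met
7. certified ride operators 0 < 6 → not met
8. condition 'runs water rides' holds; daily inspection log audit 603 days ago vs limit 540 → not met
Not met: 7, 8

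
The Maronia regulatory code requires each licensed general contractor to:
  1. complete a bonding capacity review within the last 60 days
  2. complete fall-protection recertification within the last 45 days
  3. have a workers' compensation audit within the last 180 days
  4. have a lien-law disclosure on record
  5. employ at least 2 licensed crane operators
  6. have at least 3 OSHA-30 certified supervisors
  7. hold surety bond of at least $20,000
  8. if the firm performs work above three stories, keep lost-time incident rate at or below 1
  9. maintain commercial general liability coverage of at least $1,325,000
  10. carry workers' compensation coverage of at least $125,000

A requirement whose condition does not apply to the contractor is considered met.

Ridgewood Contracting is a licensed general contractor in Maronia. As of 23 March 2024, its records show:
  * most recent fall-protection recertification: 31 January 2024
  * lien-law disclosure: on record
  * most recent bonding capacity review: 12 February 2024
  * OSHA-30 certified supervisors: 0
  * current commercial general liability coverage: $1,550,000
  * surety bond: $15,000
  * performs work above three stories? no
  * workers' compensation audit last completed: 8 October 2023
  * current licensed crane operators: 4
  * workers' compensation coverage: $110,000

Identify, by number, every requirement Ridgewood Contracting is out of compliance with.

1. bonding capacity review 40 days ago vs limit 60 → met
2. fall-protection recertification 52 days ago vs limit 45 → not met
3. workers' compensation audit 167 days ago vs limit 180 → met
4. lien-law disclosure present → met
5. licensed crane operators 4 ≥ 2 → met
6. OSHA-30 certified supervisors 0 < 3 → not met
7. surety bond $15,000 < $20,000 → not met
8. condition 'performs work above three stories' does not hold → requirement n/a → met
9. commercial general liability coverage $1,550,000 ≥ $1,325,000 → met
10. workers' compensation coverage $110,000 < $125,000 → not met
Not met: 2, 6, 7, 10

2, 6, 7, 10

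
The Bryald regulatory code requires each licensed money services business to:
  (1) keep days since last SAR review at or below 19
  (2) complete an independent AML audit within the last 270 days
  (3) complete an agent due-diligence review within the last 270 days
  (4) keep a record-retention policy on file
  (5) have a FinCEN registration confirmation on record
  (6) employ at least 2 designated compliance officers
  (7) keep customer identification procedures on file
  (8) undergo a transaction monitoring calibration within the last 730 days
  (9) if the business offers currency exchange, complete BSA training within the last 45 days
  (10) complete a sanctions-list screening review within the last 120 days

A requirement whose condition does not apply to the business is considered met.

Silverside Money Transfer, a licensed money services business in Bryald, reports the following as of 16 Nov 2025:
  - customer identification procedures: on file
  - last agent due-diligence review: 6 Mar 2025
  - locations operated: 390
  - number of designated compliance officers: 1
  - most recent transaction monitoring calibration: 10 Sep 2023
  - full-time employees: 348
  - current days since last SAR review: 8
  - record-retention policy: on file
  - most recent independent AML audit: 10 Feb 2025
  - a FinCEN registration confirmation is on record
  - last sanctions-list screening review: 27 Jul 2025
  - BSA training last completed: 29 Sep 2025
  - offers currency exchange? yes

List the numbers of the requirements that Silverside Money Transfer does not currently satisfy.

2, 6, 8, 9

1. days since last SAR review 8 ≤ 19 → met
2. independent AML audit 279 days ago vs limit 270 → not met
3. agent due-diligence review 255 days ago vs limit 270 → met
4. record-retention policy present → met
5. FinCEN registration confirmation present → met
6. designated compliance officers 1 < 2 → not met
7. customer identification procedures present → met
8. transaction monitoring calibration 798 days ago vs limit 730 → not met
9. condition 'offers currency exchange' holds; BSA training 48 days ago vs limit 45 → not met
10. sanctions-list screening review 112 days ago vs limit 120 → met
Not met: 2, 6, 8, 9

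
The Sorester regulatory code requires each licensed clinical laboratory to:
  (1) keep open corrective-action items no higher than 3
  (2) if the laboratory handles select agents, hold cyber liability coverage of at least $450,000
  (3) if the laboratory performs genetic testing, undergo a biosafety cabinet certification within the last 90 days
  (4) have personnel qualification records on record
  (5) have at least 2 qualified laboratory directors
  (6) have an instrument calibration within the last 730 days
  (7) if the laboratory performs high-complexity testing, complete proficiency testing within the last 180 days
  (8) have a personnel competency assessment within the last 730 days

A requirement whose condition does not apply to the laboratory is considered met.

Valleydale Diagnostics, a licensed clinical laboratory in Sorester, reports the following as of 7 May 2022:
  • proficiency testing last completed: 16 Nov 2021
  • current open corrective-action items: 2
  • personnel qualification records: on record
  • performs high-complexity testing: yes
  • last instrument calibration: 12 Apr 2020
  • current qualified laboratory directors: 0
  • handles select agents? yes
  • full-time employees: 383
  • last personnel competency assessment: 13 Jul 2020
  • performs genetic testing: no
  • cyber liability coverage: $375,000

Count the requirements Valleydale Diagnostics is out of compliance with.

1. open corrective-action items 2 ≤ 3 → met
2. condition 'handles select agents' holds; cyber liability coverage $375,000 < $450,000 → not met
3. condition 'performs genetic testing' does not hold → requirement n/a → met
4. personnel qualification records present → met
5. qualified laboratory directors 0 < 2 → not met
6. instrument calibration 755 days ago vs limit 730 → not met
7. condition 'performs high-complexity testing' holds; proficiency testing 172 days ago vs limit 180 → met
8. personnel competency assessment 663 days ago vs limit 730 → met
Not met: 3 of 8

3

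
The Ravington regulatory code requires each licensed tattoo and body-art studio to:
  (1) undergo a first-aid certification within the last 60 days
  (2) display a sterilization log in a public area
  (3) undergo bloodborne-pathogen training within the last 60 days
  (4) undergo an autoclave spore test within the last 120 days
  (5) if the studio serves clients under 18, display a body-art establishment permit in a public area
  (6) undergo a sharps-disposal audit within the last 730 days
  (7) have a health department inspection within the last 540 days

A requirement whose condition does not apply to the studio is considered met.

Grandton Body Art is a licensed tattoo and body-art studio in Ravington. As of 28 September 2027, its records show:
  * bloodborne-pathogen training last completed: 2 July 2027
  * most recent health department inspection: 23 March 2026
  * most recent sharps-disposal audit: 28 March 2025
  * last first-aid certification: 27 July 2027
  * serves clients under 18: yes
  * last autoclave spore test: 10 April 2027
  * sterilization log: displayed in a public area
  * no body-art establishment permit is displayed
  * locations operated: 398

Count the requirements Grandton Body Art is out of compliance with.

1. first-aid certification 63 days ago vs limit 60 → not met
2. sterilization log present → met
3. bloodborne-pathogen training 88 days ago vs limit 60 → not met
4. autoclave spore test 171 days ago vs limit 120 → not met
5. condition 'serves clients under 18' holds; body-art establishment permit absent → not met
6. sharps-disposal audit 914 days ago vs limit 730 → not met
7. health department inspection 554 days ago vs limit 540 → not met
Not met: 6 of 7

6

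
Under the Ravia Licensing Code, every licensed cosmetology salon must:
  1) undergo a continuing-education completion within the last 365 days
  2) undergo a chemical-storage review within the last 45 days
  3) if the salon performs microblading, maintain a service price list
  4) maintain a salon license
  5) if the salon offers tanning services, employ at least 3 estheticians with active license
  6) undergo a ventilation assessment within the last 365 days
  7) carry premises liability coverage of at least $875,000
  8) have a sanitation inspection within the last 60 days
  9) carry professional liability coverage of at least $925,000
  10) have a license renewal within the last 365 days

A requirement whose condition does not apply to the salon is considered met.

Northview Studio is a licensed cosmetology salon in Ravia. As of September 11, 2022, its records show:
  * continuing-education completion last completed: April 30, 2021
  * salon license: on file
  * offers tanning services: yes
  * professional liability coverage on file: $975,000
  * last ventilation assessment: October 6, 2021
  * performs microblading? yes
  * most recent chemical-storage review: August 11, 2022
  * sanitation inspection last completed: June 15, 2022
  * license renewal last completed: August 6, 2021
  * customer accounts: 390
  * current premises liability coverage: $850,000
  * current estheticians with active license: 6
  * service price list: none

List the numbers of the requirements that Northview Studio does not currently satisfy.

1. continuing-education completion 499 days ago vs limit 365 → not met
2. chemical-storage review 31 days ago vs limit 45 → met
3. condition 'performs microblading' holds; service price list absent → not met
4. salon license present → met
5. condition 'offers tanning services' holds; estheticians with active license 6 ≥ 3 → met
6. ventilation assessment 340 days ago vs limit 365 → met
7. premises liability coverage $850,000 < $875,000 → not met
8. sanitation inspection 88 days ago vs limit 60 → not met
9. professional liability coverage $975,000 ≥ $925,000 → met
10. license renewal 401 days ago vs limit 365 → not met
Not met: 1, 3, 7, 8, 10

1, 3, 7, 8, 10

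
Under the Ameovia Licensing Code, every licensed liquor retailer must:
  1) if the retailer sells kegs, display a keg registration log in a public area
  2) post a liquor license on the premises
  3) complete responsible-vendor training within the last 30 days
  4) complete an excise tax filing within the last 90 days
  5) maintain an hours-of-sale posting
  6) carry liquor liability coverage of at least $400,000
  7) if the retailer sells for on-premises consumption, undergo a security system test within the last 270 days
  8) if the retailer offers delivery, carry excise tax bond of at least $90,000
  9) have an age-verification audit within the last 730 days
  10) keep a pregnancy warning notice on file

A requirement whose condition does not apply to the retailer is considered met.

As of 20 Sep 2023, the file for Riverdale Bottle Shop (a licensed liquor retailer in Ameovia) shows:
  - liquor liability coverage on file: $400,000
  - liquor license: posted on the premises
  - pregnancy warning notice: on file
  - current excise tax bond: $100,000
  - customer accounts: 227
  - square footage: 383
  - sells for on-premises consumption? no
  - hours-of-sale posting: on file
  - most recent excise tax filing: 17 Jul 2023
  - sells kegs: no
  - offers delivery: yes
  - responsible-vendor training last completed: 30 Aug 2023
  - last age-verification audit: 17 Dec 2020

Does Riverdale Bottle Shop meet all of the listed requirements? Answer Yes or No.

No

1. condition 'sells kegs' does not hold → requirement n/a → met
2. liquor license present → met
3. responsible-vendor training 21 days ago vs limit 30 → met
4. excise tax filing 65 days ago vs limit 90 → met
5. hours-of-sale posting present → met
6. liquor liability coverage $400,000 ≥ $400,000 → met
7. condition 'sells for on-premises consumption' does not hold → requirement n/a → met
8. condition 'offers delivery' holds; excise tax bond $100,000 ≥ $90,000 → met
9. age-verification audit 1007 days ago vs limit 730 → not met
10. pregnancy warning notice present → met
Not met: 9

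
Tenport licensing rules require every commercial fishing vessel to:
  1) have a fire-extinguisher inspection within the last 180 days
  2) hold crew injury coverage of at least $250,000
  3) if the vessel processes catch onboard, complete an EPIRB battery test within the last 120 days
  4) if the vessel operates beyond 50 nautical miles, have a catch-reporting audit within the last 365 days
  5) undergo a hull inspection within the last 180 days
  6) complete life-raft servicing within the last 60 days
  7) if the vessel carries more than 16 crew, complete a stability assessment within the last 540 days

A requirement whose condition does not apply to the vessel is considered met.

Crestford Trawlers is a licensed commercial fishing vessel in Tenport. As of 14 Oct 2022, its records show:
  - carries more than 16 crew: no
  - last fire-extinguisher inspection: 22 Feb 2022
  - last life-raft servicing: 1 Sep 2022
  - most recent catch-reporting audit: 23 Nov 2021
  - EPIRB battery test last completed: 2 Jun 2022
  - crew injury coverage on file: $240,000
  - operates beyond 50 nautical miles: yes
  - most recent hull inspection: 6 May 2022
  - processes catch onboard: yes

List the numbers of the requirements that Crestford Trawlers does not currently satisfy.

1, 2, 3

1. fire-extinguisher inspection 234 days ago vs limit 180 → not met
2. crew injury coverage $240,000 < $250,000 → not met
3. condition 'processes catch onboard' holds; EPIRB battery test 134 days ago vs limit 120 → not met
4. condition 'operates beyond 50 nautical miles' holds; catch-reporting audit 325 days ago vs limit 365 → met
5. hull inspection 161 days ago vs limit 180 → met
6. life-raft servicing 43 days ago vs limit 60 → met
7. condition 'carries more than 16 crew' does not hold → requirement n/a → met
Not met: 1, 2, 3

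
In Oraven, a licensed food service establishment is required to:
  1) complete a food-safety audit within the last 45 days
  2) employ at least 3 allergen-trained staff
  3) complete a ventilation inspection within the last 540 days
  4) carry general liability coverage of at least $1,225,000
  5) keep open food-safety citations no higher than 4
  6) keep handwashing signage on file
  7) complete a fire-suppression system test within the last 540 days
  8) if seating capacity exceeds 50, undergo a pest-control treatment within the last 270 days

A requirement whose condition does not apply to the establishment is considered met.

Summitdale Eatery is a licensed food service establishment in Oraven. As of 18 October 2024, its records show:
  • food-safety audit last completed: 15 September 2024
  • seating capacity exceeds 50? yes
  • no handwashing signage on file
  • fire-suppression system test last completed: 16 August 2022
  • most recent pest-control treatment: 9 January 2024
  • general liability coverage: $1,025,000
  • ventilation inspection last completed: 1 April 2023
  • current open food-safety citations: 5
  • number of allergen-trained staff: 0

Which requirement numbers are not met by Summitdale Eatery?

2, 3, 4, 5, 6, 7, 8

1. food-safety audit 33 days ago vs limit 45 → met
2. allergen-trained staff 0 < 3 → not met
3. ventilation inspection 566 days ago vs limit 540 → not met
4. general liability coverage $1,025,000 < $1,225,000 → not met
5. open food-safety citations 5 > 4 → not met
6. handwashing signage absent → not met
7. fire-suppression system test 794 days ago vs limit 540 → not met
8. condition 'seating capacity exceeds 50' holds; pest-control treatment 283 days ago vs limit 270 → not met
Not met: 2, 3, 4, 5, 6, 7, 8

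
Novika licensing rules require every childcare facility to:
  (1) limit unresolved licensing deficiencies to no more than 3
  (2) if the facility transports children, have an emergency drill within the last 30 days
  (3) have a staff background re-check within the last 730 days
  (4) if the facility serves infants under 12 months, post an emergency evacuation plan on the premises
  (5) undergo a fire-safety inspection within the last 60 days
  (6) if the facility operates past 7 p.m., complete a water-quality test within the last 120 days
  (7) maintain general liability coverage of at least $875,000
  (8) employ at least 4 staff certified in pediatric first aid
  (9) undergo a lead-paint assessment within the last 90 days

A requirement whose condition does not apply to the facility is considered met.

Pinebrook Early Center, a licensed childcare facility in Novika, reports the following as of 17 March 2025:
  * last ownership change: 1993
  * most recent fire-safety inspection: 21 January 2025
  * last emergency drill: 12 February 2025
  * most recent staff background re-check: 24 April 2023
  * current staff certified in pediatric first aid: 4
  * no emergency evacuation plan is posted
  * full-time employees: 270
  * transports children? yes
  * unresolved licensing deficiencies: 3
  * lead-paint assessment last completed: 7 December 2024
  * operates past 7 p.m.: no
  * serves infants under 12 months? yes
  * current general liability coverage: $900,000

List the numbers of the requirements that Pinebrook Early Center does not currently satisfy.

1. unresolved licensing deficiencies 3 ≤ 3 → met
2. condition 'transports children' holds; emergency drill 33 days ago vs limit 30 → not met
3. staff background re-check 693 days ago vs limit 730 → met
4. condition 'serves infants under 12 months' holds; emergency evacuation plan absent → not met
5. fire-safety inspection 55 days ago vs limit 60 → met
6. condition 'operates past 7 p.m.' does not hold → requirement n/a → met
7. general liability coverage $900,000 ≥ $875,000 → met
8. staff certified in pediatric first aid 4 ≥ 4 → met
9. lead-paint assessment 100 days ago vs limit 90 → not met
Not met: 2, 4, 9

2, 4, 9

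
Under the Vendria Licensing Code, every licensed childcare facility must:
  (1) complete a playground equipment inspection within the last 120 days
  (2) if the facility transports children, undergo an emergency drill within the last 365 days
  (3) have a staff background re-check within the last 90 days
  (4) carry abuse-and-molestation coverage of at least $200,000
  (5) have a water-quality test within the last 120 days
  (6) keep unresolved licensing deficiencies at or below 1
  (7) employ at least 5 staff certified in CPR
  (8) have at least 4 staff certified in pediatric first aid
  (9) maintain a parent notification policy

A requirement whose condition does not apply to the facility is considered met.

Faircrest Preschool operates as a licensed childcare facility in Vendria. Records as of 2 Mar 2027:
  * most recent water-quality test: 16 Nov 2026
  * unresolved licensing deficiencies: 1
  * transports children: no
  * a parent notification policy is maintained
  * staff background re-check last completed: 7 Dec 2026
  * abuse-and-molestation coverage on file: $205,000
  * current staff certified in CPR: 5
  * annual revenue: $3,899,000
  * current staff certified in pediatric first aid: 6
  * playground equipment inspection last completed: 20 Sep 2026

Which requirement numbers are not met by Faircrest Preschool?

1. playground equipment inspection 163 days ago vs limit 120 → not met
2. condition 'transports children' does not hold → requirement n/a → met
3. staff background re-check 85 days ago vs limit 90 → met
4. abuse-and-molestation coverage $205,000 ≥ $200,000 → met
5. water-quality test 106 days ago vs limit 120 → met
6. unresolved licensing deficiencies 1 ≤ 1 → met
7. staff certified in CPR 5 ≥ 5 → met
8. staff certified in pediatric first aid 6 ≥ 4 → met
9. parent notification policy present → met
Not met: 1

1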